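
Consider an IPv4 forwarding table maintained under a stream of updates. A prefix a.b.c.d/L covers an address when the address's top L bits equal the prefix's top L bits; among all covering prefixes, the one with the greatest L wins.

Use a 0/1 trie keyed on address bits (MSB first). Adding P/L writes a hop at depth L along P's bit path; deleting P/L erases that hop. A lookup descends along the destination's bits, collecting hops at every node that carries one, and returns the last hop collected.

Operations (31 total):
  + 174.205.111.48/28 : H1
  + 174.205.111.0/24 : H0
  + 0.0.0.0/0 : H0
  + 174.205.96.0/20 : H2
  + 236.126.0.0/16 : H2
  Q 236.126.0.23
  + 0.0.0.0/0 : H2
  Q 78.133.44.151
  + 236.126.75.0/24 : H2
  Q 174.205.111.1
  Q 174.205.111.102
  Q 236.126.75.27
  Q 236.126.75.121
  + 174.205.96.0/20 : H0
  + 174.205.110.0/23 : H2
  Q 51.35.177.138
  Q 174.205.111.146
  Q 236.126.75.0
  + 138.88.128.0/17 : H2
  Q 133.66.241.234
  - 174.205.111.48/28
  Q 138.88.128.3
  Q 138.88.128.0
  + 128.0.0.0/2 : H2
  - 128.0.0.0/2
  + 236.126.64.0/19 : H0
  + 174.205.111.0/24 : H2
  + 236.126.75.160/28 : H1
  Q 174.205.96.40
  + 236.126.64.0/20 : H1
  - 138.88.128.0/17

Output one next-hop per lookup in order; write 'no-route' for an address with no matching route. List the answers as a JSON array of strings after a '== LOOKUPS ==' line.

Trace:
  + 174.205.111.48/28 (H1) depth=28
  + 174.205.111.0/24 (H0) depth=24
  + 0.0.0.0/0 (H0) depth=0
  + 174.205.96.0/20 (H2) depth=20
  + 236.126.0.0/16 (H2) depth=16
  ? 236.126.0.23  path d0:H0→d1:-→d2:-→d3:-→d4:-→d5:-→d6:-→d7:-→d8:-→d9:-→d10:-→d11:-→d12:-→d13:-→d14:-→d15:-→d16:H2  best=H2
  + 0.0.0.0/0 (H2) depth=0
  ? 78.133.44.151  path d0:H2  best=H2
  + 236.126.75.0/24 (H2) depth=24
  ? 174.205.111.1  path d0:H2→d1:-→d2:-→d3:-→d4:-→d5:-→d6:-→d7:-→d8:-→d9:-→d10:-→d11:-→d12:-→d13:-→d14:-→d15:-→d16:-→d17:-→d18:-→d19:-→d20:H2→d21:-→d22:-→d23:-→d24:H0→d25:-→d26:-  best=H0
  ? 174.205.111.102  path d0:H2→d1:-→d2:-→d3:-→d4:-→d5:-→d6:-→d7:-→d8:-→d9:-→d10:-→d11:-→d12:-→d13:-→d14:-→d15:-→d16:-→d17:-→d18:-→d19:-→d20:H2→d21:-→d22:-→d23:-→d24:H0→d25:-  best=H0
  ? 236.126.75.27  path d0:H2→d1:-→d2:-→d3:-→d4:-→d5:-→d6:-→d7:-→d8:-→d9:-→d10:-→d11:-→d12:-→d13:-→d14:-→d15:-→d16:H2→d17:-→d18:-→d19:-→d20:-→d21:-→d22:-→d23:-→d24:H2  best=H2
  ? 236.126.75.121  path d0:H2→d1:-→d2:-→d3:-→d4:-→d5:-→d6:-→d7:-→d8:-→d9:-→d10:-→d11:-→d12:-→d13:-→d14:-→d15:-→d16:H2→d17:-→d18:-→d19:-→d20:-→d21:-→d22:-→d23:-→d24:H2  best=H2
  + 174.205.96.0/20 (H0) depth=20
  + 174.205.110.0/23 (H2) depth=23
  ? 51.35.177.138  path d0:H2  best=H2
  ? 174.205.111.146  path d0:H2→d1:-→d2:-→d3:-→d4:-→d5:-→d6:-→d7:-→d8:-→d9:-→d10:-→d11:-→d12:-→d13:-→d14:-→d15:-→d16:-→d17:-→d18:-→d19:-→d20:H0→d21:-→d22:-→d23:H2→d24:H0  best=H0
  ? 236.126.75.0  path d0:H2→d1:-→d2:-→d3:-→d4:-→d5:-→d6:-→d7:-→d8:-→d9:-→d10:-→d11:-→d12:-→d13:-→d14:-→d15:-→d16:H2→d17:-→d18:-→d19:-→d20:-→d21:-→d22:-→d23:-→d24:H2  best=H2
  + 138.88.128.0/17 (H2) depth=17
  ? 133.66.241.234  path d0:H2→d1:-→d2:-→d3:-→d4:-  best=H2
  del 174.205.111.48/28 (clear depth 28)
  ? 138.88.128.3  path d0:H2→d1:-→d2:-→d3:-→d4:-→d5:-→d6:-→d7:-→d8:-→d9:-→d10:-→d11:-→d12:-→d13:-→d14:-→d15:-→d16:-→d17:H2  best=H2
  ? 138.88.128.0  path d0:H2→d1:-→d2:-→d3:-→d4:-→d5:-→d6:-→d7:-→d8:-→d9:-→d10:-→d11:-→d12:-→d13:-→d14:-→d15:-→d16:-→d17:H2  best=H2
  + 128.0.0.0/2 (H2) depth=2
  del 128.0.0.0/2 (clear depth 2)
  + 236.126.64.0/19 (H0) depth=19
  + 174.205.111.0/24 (H2) depth=24
  + 236.126.75.160/28 (H1) depth=28
  ? 174.205.96.40  path d0:H2→d1:-→d2:-→d3:-→d4:-→d5:-→d6:-→d7:-→d8:-→d9:-→d10:-→d11:-→d12:-→d13:-→d14:-→d15:-→d16:-→d17:-→d18:-→d19:-→d20:H0  best=H0
  + 236.126.64.0/20 (H1) depth=20
  del 138.88.128.0/17 (clear depth 17)

== LOOKUPS ==
["H2","H2","H0","H0","H2","H2","H2","H0","H2","H2","H2","H2","H0"]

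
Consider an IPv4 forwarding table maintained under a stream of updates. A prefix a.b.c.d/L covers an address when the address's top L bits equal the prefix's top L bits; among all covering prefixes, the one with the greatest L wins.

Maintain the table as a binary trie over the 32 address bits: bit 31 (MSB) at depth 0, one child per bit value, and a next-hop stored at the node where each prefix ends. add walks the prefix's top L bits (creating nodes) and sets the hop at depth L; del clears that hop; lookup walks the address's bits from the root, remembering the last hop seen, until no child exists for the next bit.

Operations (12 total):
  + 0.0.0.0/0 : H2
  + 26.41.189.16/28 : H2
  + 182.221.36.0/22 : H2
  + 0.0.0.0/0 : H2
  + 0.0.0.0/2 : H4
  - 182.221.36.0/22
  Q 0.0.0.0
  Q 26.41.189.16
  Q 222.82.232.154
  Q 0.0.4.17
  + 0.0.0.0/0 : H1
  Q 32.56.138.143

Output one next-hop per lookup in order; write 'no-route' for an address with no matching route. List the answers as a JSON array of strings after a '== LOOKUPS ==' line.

Trace:
  + 0.0.0.0/0 (H2) depth=0
  + 26.41.189.16/28 (H2) depth=28
  + 182.221.36.0/22 (H2) depth=22
  + 0.0.0.0/0 (H2) depth=0
  + 0.0.0.0/2 (H4) depth=2
  del 182.221.36.0/22 (clear depth 22)
  ? 0.0.0.0  path d0:H2→d1:-→d2:H4→d3:-  best=H4
  ? 26.41.189.16  path d0:H2→d1:-→d2:H4→d3:-→d4:-→d5:-→d6:-→d7:-→d8:-→d9:-→d10:-→d11:-→d12:-→d13:-→d14:-→d15:-→d16:-→d17:-→d18:-→d19:-→d20:-→d21:-→d22:-→d23:-→d24:-→d25:-→d26:-→d27:-→d28:H2  best=H2
  ? 222.82.232.154  path d0:H2→d1:-  best=H2
  ? 0.0.4.17  path d0:H2→d1:-→d2:H4→d3:-  best=H4
  + 0.0.0.0/0 (H1) depth=0
  ? 32.56.138.143  path d0:H1→d1:-→d2:H4  best=H4

== LOOKUPS ==
["H4","H2","H2","H4","H4"]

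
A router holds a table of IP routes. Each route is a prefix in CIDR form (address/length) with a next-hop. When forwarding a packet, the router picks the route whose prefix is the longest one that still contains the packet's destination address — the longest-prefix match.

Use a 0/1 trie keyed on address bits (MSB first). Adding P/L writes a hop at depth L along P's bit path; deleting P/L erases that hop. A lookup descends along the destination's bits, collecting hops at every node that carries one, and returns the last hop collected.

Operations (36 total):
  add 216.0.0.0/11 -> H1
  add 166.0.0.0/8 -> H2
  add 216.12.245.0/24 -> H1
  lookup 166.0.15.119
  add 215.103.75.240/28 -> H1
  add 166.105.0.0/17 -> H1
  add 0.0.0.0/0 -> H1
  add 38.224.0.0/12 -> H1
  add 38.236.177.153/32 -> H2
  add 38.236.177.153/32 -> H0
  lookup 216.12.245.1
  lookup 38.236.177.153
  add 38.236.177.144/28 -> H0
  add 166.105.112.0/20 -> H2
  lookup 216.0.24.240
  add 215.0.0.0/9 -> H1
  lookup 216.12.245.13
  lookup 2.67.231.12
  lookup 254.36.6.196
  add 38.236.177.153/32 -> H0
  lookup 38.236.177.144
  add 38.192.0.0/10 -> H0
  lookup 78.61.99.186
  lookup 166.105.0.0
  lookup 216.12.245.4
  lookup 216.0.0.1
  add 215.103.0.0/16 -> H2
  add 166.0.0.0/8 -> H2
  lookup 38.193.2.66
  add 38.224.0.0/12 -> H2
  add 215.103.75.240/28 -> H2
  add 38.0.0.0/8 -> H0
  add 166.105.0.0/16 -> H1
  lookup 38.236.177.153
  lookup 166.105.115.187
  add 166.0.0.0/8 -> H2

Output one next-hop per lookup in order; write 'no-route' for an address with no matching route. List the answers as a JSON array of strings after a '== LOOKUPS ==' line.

Trace:
  + 216.0.0.0/11 (H1) depth=11
  + 166.0.0.0/8 (H2) depth=8
  + 216.12.245.0/24 (H1) depth=24
  lookup 166.0.15.119: bits 10100110 walk d0:-→d1:-→d2:-→d3:-→d4:-→d5:-→d6:-→d7:-→d8:H2 -> H2
  + 215.103.75.240/28 (H1) depth=28
  + 166.105.0.0/17 (H1) depth=17
  + 0.0.0.0/0 (H1) depth=0
  + 38.224.0.0/12 (H1) depth=12
  + 38.236.177.153/32 (H2) depth=32
  + 38.236.177.153/32 (H0) depth=32
  lookup 216.12.245.1: bits 110110000000110011110101 walk d0:H1→d1:-→d2:-→d3:-→d4:-→d5:-→d6:-→d7:-→d8:-→d9:-→d10:-→d11:H1→d12:-→d13:-→d14:-→d15:-→d16:-→d17:-→d18:-→d19:-→d20:-→d21:-→d22:-→d23:-→d24:H1 -> H1
  lookup 38.236.177.153: bits 00100110111011001011000110011001 walk d0:H1→d1:-→d2:-→d3:-→d4:-→d5:-→d6:-→d7:-→d8:-→d9:-→d10:-→d11:-→d12:H1→d13:-→d14:-→d15:-→d16:-→d17:-→d18:-→d19:-→d20:-→d21:-→d22:-→d23:-→d24:-→d25:-→d26:-→d27:-→d28:-→d29:-→d30:-→d31:-→d32:H0 -> H0
  + 38.236.177.144/28 (H0) depth=28
  + 166.105.112.0/20 (H2) depth=20
  lookup 216.0.24.240: bits 110110000000 walk d0:H1→d1:-→d2:-→d3:-→d4:-→d5:-→d6:-→d7:-→d8:-→d9:-→d10:-→d11:H1→d12:- -> H1
  + 215.0.0.0/9 (H1) depth=9
  lookup 216.12.245.13: bits 110110000000110011110101 walk d0:H1→d1:-→d2:-→d3:-→d4:-→d5:-→d6:-→d7:-→d8:-→d9:-→d10:-→d11:H1→d12:-→d13:-→d14:-→d15:-→d16:-→d17:-→d18:-→d19:-→d20:-→d21:-→d22:-→d23:-→d24:H1 -> H1
  lookup 2.67.231.12: bits 00 walk d0:H1→d1:-→d2:- -> H1
  lookup 254.36.6.196: bits 11 walk d0:H1→d1:-→d2:- -> H1
  + 38.236.177.153/32 (H0) depth=32
  lookup 38.236.177.144: bits 0010011011101100101100011001 walk d0:H1→d1:-→d2:-→d3:-→d4:-→d5:-→d6:-→d7:-→d8:-→d9:-→d10:-→d11:-→d12:H1→d13:-→d14:-→d15:-→d16:-→d17:-→d18:-→d19:-→d20:-→d21:-→d22:-→d23:-→d24:-→d25:-→d26:-→d27:-→d28:H0 -> H0
  + 38.192.0.0/10 (H0) depth=10
  lookup 78.61.99.186: bits 0 walk d0:H1→d1:- -> H1
  lookup 166.105.0.0: bits 10100110011010010 walk d0:H1→d1:-→d2:-→d3:-→d4:-→d5:-→d6:-→d7:-→d8:H2→d9:-→d10:-→d11:-→d12:-→d13:-→d14:-→d15:-→d16:-→d17:H1 -> H1
  lookup 216.12.245.4: bits 110110000000110011110101 walk d0:H1→d1:-→d2:-→d3:-→d4:-→d5:-→d6:-→d7:-→d8:-→d9:-→d10:-→d11:H1→d12:-→d13:-→d14:-→d15:-→d16:-→d17:-→d18:-→d19:-→d20:-→d21:-→d22:-→d23:-→d24:H1 -> H1
  lookup 216.0.0.1: bits 110110000000 walk d0:H1→d1:-→d2:-→d3:-→d4:-→d5:-→d6:-→d7:-→d8:-→d9:-→d10:-→d11:H1→d12:- -> H1
  + 215.103.0.0/16 (H2) depth=16
  + 166.0.0.0/8 (H2) depth=8
  lookup 38.193.2.66: bits 0010011011 walk d0:H1→d1:-→d2:-→d3:-→d4:-→d5:-→d6:-→d7:-→d8:-→d9:-→d10:H0 -> H0
  + 38.224.0.0/12 (H2) depth=12
  + 215.103.75.240/28 (H2) depth=28
  + 38.0.0.0/8 (H0) depth=8
  + 166.105.0.0/16 (H1) depth=16
  lookup 38.236.177.153: bits 00100110111011001011000110011001 walk d0:H1→d1:-→d2:-→d3:-→d4:-→d5:-→d6:-→d7:-→d8:H0→d9:-→d10:H0→d11:-→d12:H2→d13:-→d14:-→d15:-→d16:-→d17:-→d18:-→d19:-→d20:-→d21:-→d22:-→d23:-→d24:-→d25:-→d26:-→d27:-→d28:H0→d29:-→d30:-→d31:-→d32:H0 -> H0
  lookup 166.105.115.187: bits 10100110011010010111 walk d0:H1→d1:-→d2:-→d3:-→d4:-→d5:-→d6:-→d7:-→d8:H2→d9:-→d10:-→d11:-→d12:-→d13:-→d14:-→d15:-→d16:H1→d17:H1→d18:-→d19:-→d20:H2 -> H2
  + 166.0.0.0/8 (H2) depth=8

== LOOKUPS ==
["H2","H1","H0","H1","H1","H1","H1","H0","H1","H1","H1","H1","H0","H0","H2"]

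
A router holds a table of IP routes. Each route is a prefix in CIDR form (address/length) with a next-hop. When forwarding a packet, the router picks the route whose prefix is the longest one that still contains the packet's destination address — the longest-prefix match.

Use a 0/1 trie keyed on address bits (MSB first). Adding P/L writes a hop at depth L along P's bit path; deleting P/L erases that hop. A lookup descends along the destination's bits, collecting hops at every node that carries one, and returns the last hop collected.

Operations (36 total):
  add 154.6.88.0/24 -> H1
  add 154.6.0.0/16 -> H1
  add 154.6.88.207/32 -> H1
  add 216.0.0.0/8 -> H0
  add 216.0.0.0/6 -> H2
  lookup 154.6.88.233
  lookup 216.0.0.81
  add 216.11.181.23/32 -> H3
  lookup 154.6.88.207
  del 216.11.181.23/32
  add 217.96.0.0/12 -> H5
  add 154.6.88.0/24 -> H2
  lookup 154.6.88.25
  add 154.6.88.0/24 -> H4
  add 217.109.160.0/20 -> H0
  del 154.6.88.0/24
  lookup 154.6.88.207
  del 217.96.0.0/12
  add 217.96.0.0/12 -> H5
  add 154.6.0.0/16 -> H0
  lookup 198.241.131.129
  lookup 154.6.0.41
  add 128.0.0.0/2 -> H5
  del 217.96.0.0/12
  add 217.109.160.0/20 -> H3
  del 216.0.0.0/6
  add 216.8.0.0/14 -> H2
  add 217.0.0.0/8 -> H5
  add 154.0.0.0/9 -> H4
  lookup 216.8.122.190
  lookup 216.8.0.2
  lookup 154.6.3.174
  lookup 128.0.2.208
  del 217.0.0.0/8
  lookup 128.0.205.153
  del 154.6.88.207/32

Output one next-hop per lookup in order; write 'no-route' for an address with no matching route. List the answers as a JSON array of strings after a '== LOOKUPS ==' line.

Process each operation:
  + 154.6.88.0/24 (H1) depth=24
  + 154.6.0.0/16 (H1) depth=16
  + 154.6.88.207/32 (H1) depth=32
  + 216.0.0.0/8 (H0) depth=8
  + 216.0.0.0/6 (H2) depth=6
  lookup 154.6.88.233: bits 10011010000001100101100011 walk d0:-→d1:-→d2:-→d3:-→d4:-→d5:-→d6:-→d7:-→d8:-→d9:-→d10:-→d11:-→d12:-→d13:-→d14:-→d15:-→d16:H1→d17:-→d18:-→d19:-→d20:-→d21:-→d22:-→d23:-→d24:H1→d25:-→d26:- -> H1
  lookup 216.0.0.81: bits 11011000 walk d0:-→d1:-→d2:-→d3:-→d4:-→d5:-→d6:H2→d7:-→d8:H0 -> H0
  + 216.11.181.23/32 (H3) depth=32
  lookup 154.6.88.207: bits 10011010000001100101100011001111 walk d0:-→d1:-→d2:-→d3:-→d4:-→d5:-→d6:-→d7:-→d8:-→d9:-→d10:-→d11:-→d12:-→d13:-→d14:-→d15:-→d16:H1→d17:-→d18:-→d19:-→d20:-→d21:-→d22:-→d23:-→d24:H1→d25:-→d26:-→d27:-→d28:-→d29:-→d30:-→d31:-→d32:H1 -> H1
  del 216.11.181.23/32 (clear depth 32)
  + 217.96.0.0/12 (H5) depth=12
  + 154.6.88.0/24 (H2) depth=24
  lookup 154.6.88.25: bits 100110100000011001011000 walk d0:-→d1:-→d2:-→d3:-→d4:-→d5:-→d6:-→d7:-→d8:-→d9:-→d10:-→d11:-→d12:-→d13:-→d14:-→d15:-→d16:H1→d17:-→d18:-→d19:-→d20:-→d21:-→d22:-→d23:-→d24:H2 -> H2
  + 154.6.88.0/24 (H4) depth=24
  + 217.109.160.0/20 (H0) depth=20
  del 154.6.88.0/24 (clear depth 24)
  lookup 154.6.88.207: bits 10011010000001100101100011001111 walk d0:-→d1:-→d2:-→d3:-→d4:-→d5:-→d6:-→d7:-→d8:-→d9:-→d10:-→d11:-→d12:-→d13:-→d14:-→d15:-→d16:H1→d17:-→d18:-→d19:-→d20:-→d21:-→d22:-→d23:-→d24:-→d25:-→d26:-→d27:-→d28:-→d29:-→d30:-→d31:-→d32:H1 -> H1
  del 217.96.0.0/12 (clear depth 12)
  + 217.96.0.0/12 (H5) depth=12
  + 154.6.0.0/16 (H0) depth=16
  lookup 198.241.131.129: bits 110 walk d0:-→d1:-→d2:-→d3:- -> no-route
  lookup 154.6.0.41: bits 10011010000001100 walk d0:-→d1:-→d2:-→d3:-→d4:-→d5:-→d6:-→d7:-→d8:-→d9:-→d10:-→d11:-→d12:-→d13:-→d14:-→d15:-→d16:H0→d17:- -> H0
  + 128.0.0.0/2 (H5) depth=2
  del 217.96.0.0/12 (clear depth 12)
  + 217.109.160.0/20 (H3) depth=20
  del 216.0.0.0/6 (clear depth 6)
  + 216.8.0.0/14 (H2) depth=14
  + 217.0.0.0/8 (H5) depth=8
  + 154.0.0.0/9 (H4) depth=9
  lookup 216.8.122.190: bits 11011000000010 walk d0:-→d1:-→d2:-→d3:-→d4:-→d5:-→d6:-→d7:-→d8:H0→d9:-→d10:-→d11:-→d12:-→d13:-→d14:H2 -> H2
  lookup 216.8.0.2: bits 11011000000010 walk d0:-→d1:-→d2:-→d3:-→d4:-→d5:-→d6:-→d7:-→d8:H0→d9:-→d10:-→d11:-→d12:-→d13:-→d14:H2 -> H2
  lookup 154.6.3.174: bits 10011010000001100 walk d0:-→d1:-→d2:H5→d3:-→d4:-→d5:-→d6:-→d7:-→d8:-→d9:H4→d10:-→d11:-→d12:-→d13:-→d14:-→d15:-→d16:H0→d17:- -> H0
  lookup 128.0.2.208: bits 100 walk d0:-→d1:-→d2:H5→d3:- -> H5
  del 217.0.0.0/8 (clear depth 8)
  lookup 128.0.205.153: bits 100 walk d0:-→d1:-→d2:H5→d3:- -> H5
  del 154.6.88.207/32 (clear depth 32)

== LOOKUPS ==
["H1","H0","H1","H2","H1","no-route","H0","H2","H2","H0","H5","H5"]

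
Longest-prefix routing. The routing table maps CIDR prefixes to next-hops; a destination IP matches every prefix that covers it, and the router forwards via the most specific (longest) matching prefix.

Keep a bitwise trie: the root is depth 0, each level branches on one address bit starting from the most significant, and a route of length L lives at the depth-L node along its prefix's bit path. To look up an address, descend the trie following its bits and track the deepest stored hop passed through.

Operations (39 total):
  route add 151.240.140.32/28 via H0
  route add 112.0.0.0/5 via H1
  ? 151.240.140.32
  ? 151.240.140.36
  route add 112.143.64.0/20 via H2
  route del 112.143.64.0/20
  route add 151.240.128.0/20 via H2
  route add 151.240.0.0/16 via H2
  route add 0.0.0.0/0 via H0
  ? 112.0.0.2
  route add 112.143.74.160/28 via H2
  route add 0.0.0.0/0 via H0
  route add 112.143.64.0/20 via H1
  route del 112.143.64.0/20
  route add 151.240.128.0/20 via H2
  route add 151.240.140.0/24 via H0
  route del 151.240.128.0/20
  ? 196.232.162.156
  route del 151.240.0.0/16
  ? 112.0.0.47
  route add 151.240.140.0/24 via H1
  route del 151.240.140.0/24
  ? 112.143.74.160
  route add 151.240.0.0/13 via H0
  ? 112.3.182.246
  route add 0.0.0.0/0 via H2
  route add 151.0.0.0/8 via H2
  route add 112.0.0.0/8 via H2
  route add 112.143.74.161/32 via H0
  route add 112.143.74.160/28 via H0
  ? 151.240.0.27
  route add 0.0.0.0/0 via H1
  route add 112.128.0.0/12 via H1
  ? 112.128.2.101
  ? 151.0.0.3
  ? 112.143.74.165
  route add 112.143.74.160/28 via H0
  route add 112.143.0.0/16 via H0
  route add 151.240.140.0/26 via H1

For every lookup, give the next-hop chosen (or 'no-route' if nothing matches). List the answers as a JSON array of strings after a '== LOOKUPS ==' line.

Process each operation:
  + 151.240.140.32/28 (H0) depth=28
  + 112.0.0.0/5 (H1) depth=5
  Q 151.240.140.32: descend 1001011111110000100011000010 ; hops seen [H0] ; pick H0
  Q 151.240.140.36: descend 1001011111110000100011000010 ; hops seen [H0] ; pick H0
  + 112.143.64.0/20 (H2) depth=20
  - 112.143.64.0/20 clear@20
  + 151.240.128.0/20 (H2) depth=20
  + 151.240.0.0/16 (H2) depth=16
  + 0.0.0.0/0 (H0) depth=0
  Q 112.0.0.2: descend 01110000 ; hops seen [H0,H1] ; pick H1
  + 112.143.74.160/28 (H2) depth=28
  + 0.0.0.0/0 (H0) depth=0
  + 112.143.64.0/20 (H1) depth=20
  - 112.143.64.0/20 clear@20
  + 151.240.128.0/20 (H2) depth=20
  + 151.240.140.0/24 (H0) depth=24
  - 151.240.128.0/20 clear@20
  Q 196.232.162.156: descend 1 ; hops seen [H0] ; pick H0
  - 151.240.0.0/16 clear@16
  Q 112.0.0.47: descend 01110000 ; hops seen [H0,H1] ; pick H1
  + 151.240.140.0/24 (H1) depth=24
  - 151.240.140.0/24 clear@24
  Q 112.143.74.160: descend 0111000010001111010010101010 ; hops seen [H0,H1,H2] ; pick H2
  + 151.240.0.0/13 (H0) depth=13
  Q 112.3.182.246: descend 01110000 ; hops seen [H0,H1] ; pick H1
  + 0.0.0.0/0 (H2) depth=0
  + 151.0.0.0/8 (H2) depth=8
  + 112.0.0.0/8 (H2) depth=8
  + 112.143.74.161/32 (H0) depth=32
  + 112.143.74.160/28 (H0) depth=28
  Q 151.240.0.27: descend 1001011111110000 ; hops seen [H2,H2,H0] ; pick H0
  + 0.0.0.0/0 (H1) depth=0
  + 112.128.0.0/12 (H1) depth=12
  Q 112.128.2.101: descend 011100001000 ; hops seen [H1,H1,H2,H1] ; pick H1
  Q 151.0.0.3: descend 10010111 ; hops seen [H1,H2] ; pick H2
  Q 112.143.74.165: descend 01110000100011110100101010100 ; hops seen [H1,H1,H2,H1,H0] ; pick H0
  + 112.143.74.160/28 (H0) depth=28
  + 112.143.0.0/16 (H0) depth=16
  + 151.240.140.0/26 (H1) depth=26

== LOOKUPS ==
["H0","H0","H1","H0","H1","H2","H1","H0","H1","H2","H0"]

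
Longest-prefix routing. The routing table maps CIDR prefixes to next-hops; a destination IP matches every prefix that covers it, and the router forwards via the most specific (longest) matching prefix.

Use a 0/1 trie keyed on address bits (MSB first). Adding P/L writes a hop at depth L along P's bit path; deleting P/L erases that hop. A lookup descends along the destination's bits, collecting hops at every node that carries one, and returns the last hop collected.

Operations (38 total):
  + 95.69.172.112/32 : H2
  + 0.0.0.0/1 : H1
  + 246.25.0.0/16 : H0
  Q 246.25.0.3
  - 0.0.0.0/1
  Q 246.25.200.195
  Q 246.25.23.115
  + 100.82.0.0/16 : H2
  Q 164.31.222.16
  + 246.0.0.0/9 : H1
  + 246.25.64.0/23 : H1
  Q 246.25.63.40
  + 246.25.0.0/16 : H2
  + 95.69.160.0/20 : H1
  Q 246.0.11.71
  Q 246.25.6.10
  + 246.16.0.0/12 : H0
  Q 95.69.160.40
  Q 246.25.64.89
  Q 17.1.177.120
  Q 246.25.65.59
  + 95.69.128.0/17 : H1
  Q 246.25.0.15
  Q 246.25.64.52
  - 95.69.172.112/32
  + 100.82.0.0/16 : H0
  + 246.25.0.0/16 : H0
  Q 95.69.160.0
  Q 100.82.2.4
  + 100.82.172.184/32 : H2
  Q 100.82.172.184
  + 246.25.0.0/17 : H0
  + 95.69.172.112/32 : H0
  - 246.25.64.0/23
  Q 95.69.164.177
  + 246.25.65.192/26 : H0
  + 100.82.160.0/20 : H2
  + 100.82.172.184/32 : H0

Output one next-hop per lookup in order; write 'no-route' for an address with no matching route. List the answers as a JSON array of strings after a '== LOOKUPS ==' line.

Process each operation:
  + 95.69.172.112/32 (H2) depth=32
  + 0.0.0.0/1 (H1) depth=1
  + 246.25.0.0/16 (H0) depth=16
  lookup 246.25.0.3: bits 1111011000011001 walk d0:-→d1:-→d2:-→d3:-→d4:-→d5:-→d6:-→d7:-→d8:-→d9:-→d10:-→d11:-→d12:-→d13:-→d14:-→d15:-→d16:H0 -> H0
  del 0.0.0.0/1 (clear depth 1)
  lookup 246.25.200.195: bits 1111011000011001 walk d0:-→d1:-→d2:-→d3:-→d4:-→d5:-→d6:-→d7:-→d8:-→d9:-→d10:-→d11:-→d12:-→d13:-→d14:-→d15:-→d16:H0 -> H0
  lookup 246.25.23.115: bits 1111011000011001 walk d0:-→d1:-→d2:-→d3:-→d4:-→d5:-→d6:-→d7:-→d8:-→d9:-→d10:-→d11:-→d12:-→d13:-→d14:-→d15:-→d16:H0 -> H0
  + 100.82.0.0/16 (H2) depth=16
  lookup 164.31.222.16: bits 1 walk d0:-→d1:- -> no-route
  + 246.0.0.0/9 (H1) depth=9
  + 246.25.64.0/23 (H1) depth=23
  lookup 246.25.63.40: bits 11110110000110010 walk d0:-→d1:-→d2:-→d3:-→d4:-→d5:-→d6:-→d7:-→d8:-→d9:H1→d10:-→d11:-→d12:-→d13:-→d14:-→d15:-→d16:H0→d17:- -> H0
  + 246.25.0.0/16 (H2) depth=16
  + 95.69.160.0/20 (H1) depth=20
  lookup 246.0.11.71: bits 11110110000 walk d0:-→d1:-→d2:-→d3:-→d4:-→d5:-→d6:-→d7:-→d8:-→d9:H1→d10:-→d11:- -> H1
  lookup 246.25.6.10: bits 11110110000110010 walk d0:-→d1:-→d2:-→d3:-→d4:-→d5:-→d6:-→d7:-→d8:-→d9:H1→d10:-→d11:-→d12:-→d13:-→d14:-→d15:-→d16:H2→d17:- -> H2
  + 246.16.0.0/12 (H0) depth=12
  lookup 95.69.160.40: bits 01011111010001011010 walk d0:-→d1:-→d2:-→d3:-→d4:-→d5:-→d6:-→d7:-→d8:-→d9:-→d10:-→d11:-→d12:-→d13:-→d14:-→d15:-→d16:-→d17:-→d18:-→d19:-→d20:H1 -> H1
  lookup 246.25.64.89: bits 11110110000110010100000 walk d0:-→d1:-→d2:-→d3:-→d4:-→d5:-→d6:-→d7:-→d8:-→d9:H1→d10:-→d11:-→d12:H0→d13:-→d14:-→d15:-→d16:H2→d17:-→d18:-→d19:-→d20:-→d21:-→d22:-→d23:H1 -> H1
  lookup 17.1.177.120: bits 0 walk d0:-→d1:- -> no-route
  lookup 246.25.65.59: bits 11110110000110010100000 walk d0:-→d1:-→d2:-→d3:-→d4:-→d5:-→d6:-→d7:-→d8:-→d9:H1→d10:-→d11:-→d12:H0→d13:-→d14:-→d15:-→d16:H2→d17:-→d18:-→d19:-→d20:-→d21:-→d22:-→d23:H1 -> H1
  + 95.69.128.0/17 (H1) depth=17
  lookup 246.25.0.15: bits 11110110000110010 walk d0:-→d1:-→d2:-→d3:-→d4:-→d5:-→d6:-→d7:-→d8:-→d9:H1→d10:-→d11:-→d12:H0→d13:-→d14:-→d15:-→d16:H2→d17:- -> H2
  lookup 246.25.64.52: bits 11110110000110010100000 walk d0:-→d1:-→d2:-→d3:-→d4:-→d5:-→d6:-→d7:-→d8:-→d9:H1→d10:-→d11:-→d12:H0→d13:-→d14:-→d15:-→d16:H2→d17:-→d18:-→d19:-→d20:-→d21:-→d22:-→d23:H1 -> H1
  del 95.69.172.112/32 (clear depth 32)
  + 100.82.0.0/16 (H0) depth=16
  + 246.25.0.0/16 (H0) depth=16
  lookup 95.69.160.0: bits 01011111010001011010 walk d0:-→d1:-→d2:-→d3:-→d4:-→d5:-→d6:-→d7:-→d8:-→d9:-→d10:-→d11:-→d12:-→d13:-→d14:-→d15:-→d16:-→d17:H1→d18:-→d19:-→d20:H1 -> H1
  lookup 100.82.2.4: bits 0110010001010010 walk d0:-→d1:-→d2:-→d3:-→d4:-→d5:-→d6:-→d7:-→d8:-→d9:-→d10:-→d11:-→d12:-→d13:-→d14:-→d15:-→d16:H0 -> H0
  + 100.82.172.184/32 (H2) depth=32
  lookup 100.82.172.184: bits 01100100010100101010110010111000 walk d0:-→d1:-→d2:-→d3:-→d4:-→d5:-→d6:-→d7:-→d8:-→d9:-→d10:-→d11:-→d12:-→d13:-→d14:-→d15:-→d16:H0→d17:-→d18:-→d19:-→d20:-→d21:-→d22:-→d23:-→d24:-→d25:-→d26:-→d27:-→d28:-→d29:-→d30:-→d31:-→d32:H2 -> H2
  + 246.25.0.0/17 (H0) depth=17
  + 95.69.172.112/32 (H0) depth=32
  del 246.25.64.0/23 (clear depth 23)
  lookup 95.69.164.177: bits 01011111010001011010 walk d0:-→d1:-→d2:-→d3:-→d4:-→d5:-→d6:-→d7:-→d8:-→d9:-→d10:-→d11:-→d12:-→d13:-→d14:-→d15:-→d16:-→d17:H1→d18:-→d19:-→d20:H1 -> H1
  + 246.25.65.192/26 (H0) depth=26
  + 100.82.160.0/20 (H2) depth=20
  + 100.82.172.184/32 (H0) depth=32

== LOOKUPS ==
["H0","H0","H0","no-route","H0","H1","H2","H1","H1","no-route","H1","H2","H1","H1","H0","H2","H1"]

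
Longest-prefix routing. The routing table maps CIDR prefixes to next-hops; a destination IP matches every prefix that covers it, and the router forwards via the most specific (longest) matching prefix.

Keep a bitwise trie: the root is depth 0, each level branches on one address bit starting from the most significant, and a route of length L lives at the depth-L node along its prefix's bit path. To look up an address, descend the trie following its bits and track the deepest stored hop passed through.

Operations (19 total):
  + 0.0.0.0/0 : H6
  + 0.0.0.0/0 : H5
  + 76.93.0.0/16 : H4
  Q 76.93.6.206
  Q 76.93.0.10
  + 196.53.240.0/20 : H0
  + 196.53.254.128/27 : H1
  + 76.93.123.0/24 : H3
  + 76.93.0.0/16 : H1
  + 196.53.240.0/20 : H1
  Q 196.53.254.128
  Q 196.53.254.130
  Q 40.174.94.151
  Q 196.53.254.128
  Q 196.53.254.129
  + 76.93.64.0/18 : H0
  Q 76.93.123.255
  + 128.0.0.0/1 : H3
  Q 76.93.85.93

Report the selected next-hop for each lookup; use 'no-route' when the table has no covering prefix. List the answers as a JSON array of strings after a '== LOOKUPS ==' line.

Apply in order:
  + 0.0.0.0/0 (H6) depth=0
  + 0.0.0.0/0 (H5) depth=0
  + 76.93.0.0/16 (H4) depth=16
  lookup 76.93.6.206: bits 0100110001011101 walk d0:H5→d1:-→d2:-→d3:-→d4:-→d5:-→d6:-→d7:-→d8:-→d9:-→d10:-→d11:-→d12:-→d13:-→d14:-→d15:-→d16:H4 -> H4
  lookup 76.93.0.10: bits 0100110001011101 walk d0:H5→d1:-→d2:-→d3:-→d4:-→d5:-→d6:-→d7:-→d8:-→d9:-→d10:-→d11:-→d12:-→d13:-→d14:-→d15:-→d16:H4 -> H4
  + 196.53.240.0/20 (H0) depth=20
  + 196.53.254.128/27 (H1) depth=27
  + 76.93.123.0/24 (H3) depth=24
  + 76.93.0.0/16 (H1) depth=16
  + 196.53.240.0/20 (H1) depth=20
  lookup 196.53.254.128: bits 110001000011010111111110100 walk d0:H5→d1:-→d2:-→d3:-→d4:-→d5:-→d6:-→d7:-→d8:-→d9:-→d10:-→d11:-→d12:-→d13:-→d14:-→d15:-→d16:-→d17:-→d18:-→d19:-→d20:H1→d21:-→d22:-→d23:-→d24:-→d25:-→d26:-→d27:H1 -> H1
  lookup 196.53.254.130: bits 110001000011010111111110100 walk d0:H5→d1:-→d2:-→d3:-→d4:-→d5:-→d6:-→d7:-→d8:-→d9:-→d10:-→d11:-→d12:-→d13:-→d14:-→d15:-→d16:-→d17:-→d18:-→d19:-→d20:H1→d21:-→d22:-→d23:-→d24:-→d25:-→d26:-→d27:H1 -> H1
  lookup 40.174.94.151: bits 0 walk d0:H5→d1:- -> H5
  lookup 196.53.254.128: bits 110001000011010111111110100 walk d0:H5→d1:-→d2:-→d3:-→d4:-→d5:-→d6:-→d7:-→d8:-→d9:-→d10:-→d11:-→d12:-→d13:-→d14:-→d15:-→d16:-→d17:-→d18:-→d19:-→d20:H1→d21:-→d22:-→d23:-→d24:-→d25:-→d26:-→d27:H1 -> H1
  lookup 196.53.254.129: bits 110001000011010111111110100 walk d0:H5→d1:-→d2:-→d3:-→d4:-→d5:-→d6:-→d7:-→d8:-→d9:-→d10:-→d11:-→d12:-→d13:-→d14:-→d15:-→d16:-→d17:-→d18:-→d19:-→d20:H1→d21:-→d22:-→d23:-→d24:-→d25:-→d26:-→d27:H1 -> H1
  + 76.93.64.0/18 (H0) depth=18
  lookup 76.93.123.255: bits 010011000101110101111011 walk d0:H5→d1:-→d2:-→d3:-→d4:-→d5:-→d6:-→d7:-→d8:-→d9:-→d10:-→d11:-→d12:-→d13:-→d14:-→d15:-→d16:H1→d17:-→d18:H0→d19:-→d20:-→d21:-→d22:-→d23:-→d24:H3 -> H3
  + 128.0.0.0/1 (H3) depth=1
  lookup 76.93.85.93: bits 010011000101110101 walk d0:H5→d1:-→d2:-→d3:-→d4:-→d5:-→d6:-→d7:-→d8:-→d9:-→d10:-→d11:-→d12:-→d13:-→d14:-→d15:-→d16:H1→d17:-→d18:H0 -> H0

== LOOKUPS ==
["H4","H4","H1","H1","H5","H1","H1","H3","H0"]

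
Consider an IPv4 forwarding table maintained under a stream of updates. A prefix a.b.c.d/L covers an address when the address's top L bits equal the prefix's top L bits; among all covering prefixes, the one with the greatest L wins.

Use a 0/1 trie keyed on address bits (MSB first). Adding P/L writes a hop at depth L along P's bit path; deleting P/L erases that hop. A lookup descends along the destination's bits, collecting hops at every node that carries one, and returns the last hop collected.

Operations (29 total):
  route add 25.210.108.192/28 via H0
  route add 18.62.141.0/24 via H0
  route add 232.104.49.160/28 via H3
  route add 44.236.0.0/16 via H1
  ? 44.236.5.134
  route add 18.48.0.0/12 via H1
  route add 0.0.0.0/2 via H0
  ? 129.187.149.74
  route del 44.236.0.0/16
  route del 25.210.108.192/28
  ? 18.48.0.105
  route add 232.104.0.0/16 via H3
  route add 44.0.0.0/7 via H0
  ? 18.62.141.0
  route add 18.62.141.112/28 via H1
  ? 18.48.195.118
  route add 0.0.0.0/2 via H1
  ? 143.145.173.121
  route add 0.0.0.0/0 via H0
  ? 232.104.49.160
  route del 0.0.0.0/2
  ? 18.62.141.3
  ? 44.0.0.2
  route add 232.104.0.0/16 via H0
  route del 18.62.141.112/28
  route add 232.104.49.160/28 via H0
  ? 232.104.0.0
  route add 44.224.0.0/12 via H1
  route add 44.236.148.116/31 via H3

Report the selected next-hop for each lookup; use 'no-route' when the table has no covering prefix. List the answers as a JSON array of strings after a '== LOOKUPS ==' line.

Apply in order:
  add 25.210.108.192/28 -> H0 at depth 28
  add 18.62.141.0/24 -> H0 at depth 24
  add 232.104.49.160/28 -> H3 at depth 28
  add 44.236.0.0/16 -> H1 at depth 16
  Q 44.236.5.134: descend 0010110011101100 ; hops seen [H1] ; pick H1
  add 18.48.0.0/12 -> H1 at depth 12
  add 0.0.0.0/2 -> H0 at depth 2
  Q 129.187.149.74: descend 1 ; hops seen [∅] ; pick no-route
  del 44.236.0.0/16 (clear depth 16)
  del 25.210.108.192/28 (clear depth 28)
  Q 18.48.0.105: descend 000100100011 ; hops seen [H0,H1] ; pick H1
  add 232.104.0.0/16 -> H3 at depth 16
  add 44.0.0.0/7 -> H0 at depth 7
  Q 18.62.141.0: descend 000100100011111010001101 ; hops seen [H0,H1,H0] ; pick H0
  add 18.62.141.112/28 -> H1 at depth 28
  Q 18.48.195.118: descend 000100100011 ; hops seen [H0,H1] ; pick H1
  add 0.0.0.0/2 -> H1 at depth 2
  Q 143.145.173.121: descend 1 ; hops seen [∅] ; pick no-route
  add 0.0.0.0/0 -> H0 at depth 0
  Q 232.104.49.160: descend 1110100001101000001100011010 ; hops seen [H0,H3,H3] ; pick H3
  del 0.0.0.0/2 (clear depth 2)
  Q 18.62.141.3: descend 0001001000111110100011010 ; hops seen [H0,H1,H0] ; pick H0
  Q 44.0.0.2: descend 00101100 ; hops seen [H0,H0] ; pick H0
  add 232.104.0.0/16 -> H0 at depth 16
  del 18.62.141.112/28 (clear depth 28)
  add 232.104.49.160/28 -> H0 at depth 28
  Q 232.104.0.0: descend 111010000110100000 ; hops seen [H0,H0] ; pick H0
  add 44.224.0.0/12 -> H1 at depth 12
  add 44.236.148.116/31 -> H3 at depth 31

== LOOKUPS ==
["H1","no-route","H1","H0","H1","no-route","H3","H0","H0","H0"]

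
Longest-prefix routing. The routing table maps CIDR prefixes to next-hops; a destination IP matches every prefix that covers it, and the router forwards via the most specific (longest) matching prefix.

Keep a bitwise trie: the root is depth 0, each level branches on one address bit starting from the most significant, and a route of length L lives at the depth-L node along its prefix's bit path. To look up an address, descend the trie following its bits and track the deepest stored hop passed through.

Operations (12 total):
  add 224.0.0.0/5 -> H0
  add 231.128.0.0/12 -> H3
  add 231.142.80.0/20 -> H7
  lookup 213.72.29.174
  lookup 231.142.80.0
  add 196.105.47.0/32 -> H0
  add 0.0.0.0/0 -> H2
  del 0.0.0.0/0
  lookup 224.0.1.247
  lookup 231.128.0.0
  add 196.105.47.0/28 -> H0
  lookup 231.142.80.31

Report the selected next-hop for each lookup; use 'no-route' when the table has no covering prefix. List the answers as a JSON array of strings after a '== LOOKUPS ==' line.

Apply in order:
  add 224.0.0.0/5 -> H0 at depth 5
  add 231.128.0.0/12 -> H3 at depth 12
  add 231.142.80.0/20 -> H7 at depth 20
  lookup 213.72.29.174: bits 11 walk d0:-→d1:-→d2:- -> no-route
  lookup 231.142.80.0: bits 11100111100011100101 walk d0:-→d1:-→d2:-→d3:-→d4:-→d5:H0→d6:-→d7:-→d8:-→d9:-→d10:-→d11:-→d12:H3→d13:-→d14:-→d15:-→d16:-→d17:-→d18:-→d19:-→d20:H7 -> H7
  add 196.105.47.0/32 -> H0 at depth 32
  add 0.0.0.0/0 -> H2 at depth 0
  del 0.0.0.0/0 (clear depth 0)
  lookup 224.0.1.247: bits 11100 walk d0:-→d1:-→d2:-→d3:-→d4:-→d5:H0 -> H0
  lookup 231.128.0.0: bits 111001111000 walk d0:-→d1:-→d2:-→d3:-→d4:-→d5:H0→d6:-→d7:-→d8:-→d9:-→d10:-→d11:-→d12:H3 -> H3
  add 196.105.47.0/28 -> H0 at depth 28
  lookup 231.142.80.31: bits 11100111100011100101 walk d0:-→d1:-→d2:-→d3:-→d4:-→d5:H0→d6:-→d7:-→d8:-→d9:-→d10:-→d11:-→d12:H3→d13:-→d14:-→d15:-→d16:-→d17:-→d18:-→d19:-→d20:H7 -> H7

== LOOKUPS ==
["no-route","H7","H0","H3","H7"]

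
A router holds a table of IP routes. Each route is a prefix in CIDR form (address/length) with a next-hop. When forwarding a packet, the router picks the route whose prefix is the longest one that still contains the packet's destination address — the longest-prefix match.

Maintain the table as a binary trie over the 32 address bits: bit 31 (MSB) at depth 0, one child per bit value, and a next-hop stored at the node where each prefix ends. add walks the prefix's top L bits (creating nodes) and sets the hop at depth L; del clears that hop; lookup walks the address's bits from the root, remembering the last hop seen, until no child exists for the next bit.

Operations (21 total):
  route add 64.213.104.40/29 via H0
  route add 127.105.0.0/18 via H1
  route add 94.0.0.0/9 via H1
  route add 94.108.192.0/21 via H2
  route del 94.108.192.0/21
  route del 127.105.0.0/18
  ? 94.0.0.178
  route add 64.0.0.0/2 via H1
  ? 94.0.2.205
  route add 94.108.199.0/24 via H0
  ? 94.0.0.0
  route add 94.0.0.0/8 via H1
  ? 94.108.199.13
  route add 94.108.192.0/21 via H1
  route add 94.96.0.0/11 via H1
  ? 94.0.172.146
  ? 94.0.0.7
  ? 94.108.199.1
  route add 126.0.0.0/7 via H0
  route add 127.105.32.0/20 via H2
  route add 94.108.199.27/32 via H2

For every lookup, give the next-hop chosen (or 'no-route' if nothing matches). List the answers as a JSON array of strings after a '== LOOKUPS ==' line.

Process each operation:
  add 64.213.104.40/29 -> H0 at depth 29
  add 127.105.0.0/18 -> H1 at depth 18
  add 94.0.0.0/9 -> H1 at depth 9
  add 94.108.192.0/21 -> H2 at depth 21
  - 94.108.192.0/21 clear@21
  - 127.105.0.0/18 clear@18
  Q 94.0.0.178: descend 010111100 ; hops seen [H1] ; pick H1
  add 64.0.0.0/2 -> H1 at depth 2
  Q 94.0.2.205: descend 010111100 ; hops seen [H1,H1] ; pick H1
  add 94.108.199.0/24 -> H0 at depth 24
  Q 94.0.0.0: descend 010111100 ; hops seen [H1,H1] ; pick H1
  add 94.0.0.0/8 -> H1 at depth 8
  Q 94.108.199.13: descend 010111100110110011000111 ; hops seen [H1,H1,H1,H0] ; pick H0
  add 94.108.192.0/21 -> H1 at depth 21
  add 94.96.0.0/11 -> H1 at depth 11
  Q 94.0.172.146: descend 010111100 ; hops seen [H1,H1,H1] ; pick H1
  Q 94.0.0.7: descend 010111100 ; hops seen [H1,H1,H1] ; pick H1
  Q 94.108.199.1: descend 010111100110110011000111 ; hops seen [H1,H1,H1,H1,H1,H0] ; pick H0
  add 126.0.0.0/7 -> H0 at depth 7
  add 127.105.32.0/20 -> H2 at depth 20
  add 94.108.199.27/32 -> H2 at depth 32

== LOOKUPS ==
["H1","H1","H1","H0","H1","H1","H0"]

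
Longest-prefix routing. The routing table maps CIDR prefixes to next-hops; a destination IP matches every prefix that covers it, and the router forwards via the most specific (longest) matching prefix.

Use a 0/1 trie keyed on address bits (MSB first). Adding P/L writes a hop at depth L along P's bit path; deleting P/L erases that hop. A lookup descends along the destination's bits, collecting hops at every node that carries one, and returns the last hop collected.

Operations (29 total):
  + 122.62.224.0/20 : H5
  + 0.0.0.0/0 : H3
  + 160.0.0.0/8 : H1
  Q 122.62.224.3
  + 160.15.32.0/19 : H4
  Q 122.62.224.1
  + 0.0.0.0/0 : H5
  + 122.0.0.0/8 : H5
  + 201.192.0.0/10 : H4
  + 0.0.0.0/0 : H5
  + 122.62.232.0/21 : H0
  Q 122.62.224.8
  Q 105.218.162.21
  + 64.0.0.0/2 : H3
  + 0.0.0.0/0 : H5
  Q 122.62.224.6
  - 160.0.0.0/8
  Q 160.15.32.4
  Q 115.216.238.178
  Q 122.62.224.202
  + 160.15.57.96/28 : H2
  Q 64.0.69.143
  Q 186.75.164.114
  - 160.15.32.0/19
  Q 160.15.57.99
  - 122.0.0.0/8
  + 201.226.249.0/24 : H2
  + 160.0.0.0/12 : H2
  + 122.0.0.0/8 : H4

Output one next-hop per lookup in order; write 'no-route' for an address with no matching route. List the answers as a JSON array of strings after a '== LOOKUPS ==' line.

Trace:
  add 122.62.224.0/20 -> H5 at depth 20
  add 0.0.0.0/0 -> H3 at depth 0
  add 160.0.0.0/8 -> H1 at depth 8
  ? 122.62.224.3  path d0:H3→d1:-→d2:-→d3:-→d4:-→d5:-→d6:-→d7:-→d8:-→d9:-→d10:-→d11:-→d12:-→d13:-→d14:-→d15:-→d16:-→d17:-→d18:-→d19:-→d20:H5  best=H5
  add 160.15.32.0/19 -> H4 at depth 19
  ? 122.62.224.1  path d0:H3→d1:-→d2:-→d3:-→d4:-→d5:-→d6:-→d7:-→d8:-→d9:-→d10:-→d11:-→d12:-→d13:-→d14:-→d15:-→d16:-→d17:-→d18:-→d19:-→d20:H5  best=H5
  add 0.0.0.0/0 -> H5 at depth 0
  add 122.0.0.0/8 -> H5 at depth 8
  add 201.192.0.0/10 -> H4 at depth 10
  add 0.0.0.0/0 -> H5 at depth 0
  add 122.62.232.0/21 -> H0 at depth 21
  ? 122.62.224.8  path d0:H5→d1:-→d2:-→d3:-→d4:-→d5:-→d6:-→d7:-→d8:H5→d9:-→d10:-→d11:-→d12:-→d13:-→d14:-→d15:-→d16:-→d17:-→d18:-→d19:-→d20:H5  best=H5
  ? 105.218.162.21  path d0:H5→d1:-→d2:-→d3:-  best=H5
  add 64.0.0.0/2 -> H3 at depth 2
  add 0.0.0.0/0 -> H5 at depth 0
  ? 122.62.224.6  path d0:H5→d1:-→d2:H3→d3:-→d4:-→d5:-→d6:-→d7:-→d8:H5→d9:-→d10:-→d11:-→d12:-→d13:-→d14:-→d15:-→d16:-→d17:-→d18:-→d19:-→d20:H5  best=H5
  del 160.0.0.0/8 (clear depth 8)
  ? 160.15.32.4  path d0:H5→d1:-→d2:-→d3:-→d4:-→d5:-→d6:-→d7:-→d8:-→d9:-→d10:-→d11:-→d12:-→d13:-→d14:-→d15:-→d16:-→d17:-→d18:-→d19:H4  best=H4
  ? 115.216.238.178  path d0:H5→d1:-→d2:H3→d3:-→d4:-  best=H3
  ? 122.62.224.202  path d0:H5→d1:-→d2:H3→d3:-→d4:-→d5:-→d6:-→d7:-→d8:H5→d9:-→d10:-→d11:-→d12:-→d13:-→d14:-→d15:-→d16:-→d17:-→d18:-→d19:-→d20:H5  best=H5
  add 160.15.57.96/28 -> H2 at depth 28
  ? 64.0.69.143  path d0:H5→d1:-→d2:H3  best=H3
  ? 186.75.164.114  path d0:H5→d1:-→d2:-→d3:-  best=H5
  del 160.15.32.0/19 (clear depth 19)
  ? 160.15.57.99  path d0:H5→d1:-→d2:-→d3:-→d4:-→d5:-→d6:-→d7:-→d8:-→d9:-→d10:-→d11:-→d12:-→d13:-→d14:-→d15:-→d16:-→d17:-→d18:-→d19:-→d20:-→d21:-→d22:-→d23:-→d24:-→d25:-→d26:-→d27:-→d28:H2  best=H2
  del 122.0.0.0/8 (clear depth 8)
  add 201.226.249.0/24 -> H2 at depth 24
  add 160.0.0.0/12 -> H2 at depth 12
  add 122.0.0.0/8 -> H4 at depth 8

== LOOKUPS ==
["H5","H5","H5","H5","H5","H4","H3","H5","H3","H5","H2"]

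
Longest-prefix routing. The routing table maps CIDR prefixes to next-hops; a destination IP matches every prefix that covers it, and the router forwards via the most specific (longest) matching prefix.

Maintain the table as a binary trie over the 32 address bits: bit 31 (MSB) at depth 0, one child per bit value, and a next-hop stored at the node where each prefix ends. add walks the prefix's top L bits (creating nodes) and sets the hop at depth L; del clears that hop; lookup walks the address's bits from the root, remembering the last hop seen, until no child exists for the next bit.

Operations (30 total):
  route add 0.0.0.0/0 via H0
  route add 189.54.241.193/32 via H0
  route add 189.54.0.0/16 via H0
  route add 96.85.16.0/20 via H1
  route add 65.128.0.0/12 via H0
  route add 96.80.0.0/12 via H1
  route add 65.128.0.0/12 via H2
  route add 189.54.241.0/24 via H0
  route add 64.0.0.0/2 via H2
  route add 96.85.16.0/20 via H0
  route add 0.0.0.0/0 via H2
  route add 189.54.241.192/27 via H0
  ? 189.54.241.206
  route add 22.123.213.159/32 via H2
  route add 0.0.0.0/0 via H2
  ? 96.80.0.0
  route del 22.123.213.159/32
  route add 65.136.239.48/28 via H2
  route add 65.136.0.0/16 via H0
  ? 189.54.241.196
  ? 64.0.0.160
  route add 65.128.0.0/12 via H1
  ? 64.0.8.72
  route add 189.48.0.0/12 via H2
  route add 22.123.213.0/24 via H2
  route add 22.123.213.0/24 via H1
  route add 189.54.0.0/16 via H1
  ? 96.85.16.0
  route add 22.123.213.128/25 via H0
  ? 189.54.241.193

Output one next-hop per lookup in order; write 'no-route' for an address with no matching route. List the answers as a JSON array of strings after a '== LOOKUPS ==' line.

Trace:
  + 0.0.0.0/0 (H0) depth=0
  + 189.54.241.193/32 (H0) depth=32
  + 189.54.0.0/16 (H0) depth=16
  + 96.85.16.0/20 (H1) depth=20
  + 65.128.0.0/12 (H0) depth=12
  + 96.80.0.0/12 (H1) depth=12
  + 65.128.0.0/12 (H2) depth=12
  + 189.54.241.0/24 (H0) depth=24
  + 64.0.0.0/2 (H2) depth=2
  + 96.85.16.0/20 (H0) depth=20
  + 0.0.0.0/0 (H2) depth=0
  + 189.54.241.192/27 (H0) depth=27
  lookup 189.54.241.206: bits 1011110100110110111100011100 walk d0:H2→d1:-→d2:-→d3:-→d4:-→d5:-→d6:-→d7:-→d8:-→d9:-→d10:-→d11:-→d12:-→d13:-→d14:-→d15:-→d16:H0→d17:-→d18:-→d19:-→d20:-→d21:-→d22:-→d23:-→d24:H0→d25:-→d26:-→d27:H0→d28:- -> H0
  + 22.123.213.159/32 (H2) depth=32
  + 0.0.0.0/0 (H2) depth=0
  lookup 96.80.0.0: bits 0110000001010 walk d0:H2→d1:-→d2:H2→d3:-→d4:-→d5:-→d6:-→d7:-→d8:-→d9:-→d10:-→d11:-→d12:H1→d13:- -> H1
  del 22.123.213.159/32 (clear depth 32)
  + 65.136.239.48/28 (H2) depth=28
  + 65.136.0.0/16 (H0) depth=16
  lookup 189.54.241.196: bits 10111101001101101111000111000 walk d0:H2→d1:-→d2:-→d3:-→d4:-→d5:-→d6:-→d7:-→d8:-→d9:-→d10:-→d11:-→d12:-→d13:-→d14:-→d15:-→d16:H0→d17:-→d18:-→d19:-→d20:-→d21:-→d22:-→d23:-→d24:H0→d25:-→d26:-→d27:H0→d28:-→d29:- -> H0
  lookup 64.0.0.160: bits 0100000 walk d0:H2→d1:-→d2:H2→d3:-→d4:-→d5:-→d6:-→d7:- -> H2
  + 65.128.0.0/12 (H1) depth=12
  lookup 64.0.8.72: bits 0100000 walk d0:H2→d1:-→d2:H2→d3:-→d4:-→d5:-→d6:-→d7:- -> H2
  + 189.48.0.0/12 (H2) depth=12
  + 22.123.213.0/24 (H2) depth=24
  + 22.123.213.0/24 (H1) depth=24
  + 189.54.0.0/16 (H1) depth=16
  lookup 96.85.16.0: bits 01100000010101010001 walk d0:H2→d1:-→d2:H2→d3:-→d4:-→d5:-→d6:-→d7:-→d8:-→d9:-→d10:-→d11:-→d12:H1→d13:-→d14:-→d15:-→d16:-→d17:-→d18:-→d19:-→d20:H0 -> H0
  + 22.123.213.128/25 (H0) depth=25
  lookup 189.54.241.193: bits 10111101001101101111000111000001 walk d0:H2→d1:-→d2:-→d3:-→d4:-→d5:-→d6:-→d7:-→d8:-→d9:-→d10:-→d11:-→d12:H2→d13:-→d14:-→d15:-→d16:H1→d17:-→d18:-→d19:-→d20:-→d21:-→d22:-→d23:-→d24:H0→d25:-→d26:-→d27:H0→d28:-→d29:-→d30:-→d31:-→d32:H0 -> H0

== LOOKUPS ==
["H0","H1","H0","H2","H2","H0","H0"]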